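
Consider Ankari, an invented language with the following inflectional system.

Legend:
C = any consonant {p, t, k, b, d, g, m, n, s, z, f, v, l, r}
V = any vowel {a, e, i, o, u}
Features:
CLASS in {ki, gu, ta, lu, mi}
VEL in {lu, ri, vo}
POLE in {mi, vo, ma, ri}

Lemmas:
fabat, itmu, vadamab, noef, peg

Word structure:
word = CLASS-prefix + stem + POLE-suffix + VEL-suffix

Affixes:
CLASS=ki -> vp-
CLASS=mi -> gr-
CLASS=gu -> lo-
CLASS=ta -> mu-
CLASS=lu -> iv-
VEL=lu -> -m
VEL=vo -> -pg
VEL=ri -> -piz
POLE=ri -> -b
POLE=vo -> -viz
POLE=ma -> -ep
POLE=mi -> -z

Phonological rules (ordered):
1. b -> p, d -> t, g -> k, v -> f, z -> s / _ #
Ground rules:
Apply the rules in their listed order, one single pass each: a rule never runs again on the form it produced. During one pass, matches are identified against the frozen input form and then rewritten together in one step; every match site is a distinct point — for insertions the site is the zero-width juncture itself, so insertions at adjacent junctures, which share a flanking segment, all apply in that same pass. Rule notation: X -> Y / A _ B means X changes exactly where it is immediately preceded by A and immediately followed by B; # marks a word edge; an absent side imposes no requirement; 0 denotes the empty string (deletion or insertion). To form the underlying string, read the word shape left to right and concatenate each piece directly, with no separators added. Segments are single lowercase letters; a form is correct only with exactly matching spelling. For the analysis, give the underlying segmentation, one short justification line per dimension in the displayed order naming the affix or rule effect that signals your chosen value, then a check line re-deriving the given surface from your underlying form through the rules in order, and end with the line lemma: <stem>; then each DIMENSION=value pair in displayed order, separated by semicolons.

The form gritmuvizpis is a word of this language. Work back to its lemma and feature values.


underlying: gr-itmu-viz-piz
CLASS=mi - signalled by the affix gr-
VEL=ri - signalled by the affix -piz
POLE=vo - signalled by the affix -viz
check: gritmuvizpiz -> gritmuvizpis
lemma: itmu; CLASS=mi; VEL=ri; POLE=vo


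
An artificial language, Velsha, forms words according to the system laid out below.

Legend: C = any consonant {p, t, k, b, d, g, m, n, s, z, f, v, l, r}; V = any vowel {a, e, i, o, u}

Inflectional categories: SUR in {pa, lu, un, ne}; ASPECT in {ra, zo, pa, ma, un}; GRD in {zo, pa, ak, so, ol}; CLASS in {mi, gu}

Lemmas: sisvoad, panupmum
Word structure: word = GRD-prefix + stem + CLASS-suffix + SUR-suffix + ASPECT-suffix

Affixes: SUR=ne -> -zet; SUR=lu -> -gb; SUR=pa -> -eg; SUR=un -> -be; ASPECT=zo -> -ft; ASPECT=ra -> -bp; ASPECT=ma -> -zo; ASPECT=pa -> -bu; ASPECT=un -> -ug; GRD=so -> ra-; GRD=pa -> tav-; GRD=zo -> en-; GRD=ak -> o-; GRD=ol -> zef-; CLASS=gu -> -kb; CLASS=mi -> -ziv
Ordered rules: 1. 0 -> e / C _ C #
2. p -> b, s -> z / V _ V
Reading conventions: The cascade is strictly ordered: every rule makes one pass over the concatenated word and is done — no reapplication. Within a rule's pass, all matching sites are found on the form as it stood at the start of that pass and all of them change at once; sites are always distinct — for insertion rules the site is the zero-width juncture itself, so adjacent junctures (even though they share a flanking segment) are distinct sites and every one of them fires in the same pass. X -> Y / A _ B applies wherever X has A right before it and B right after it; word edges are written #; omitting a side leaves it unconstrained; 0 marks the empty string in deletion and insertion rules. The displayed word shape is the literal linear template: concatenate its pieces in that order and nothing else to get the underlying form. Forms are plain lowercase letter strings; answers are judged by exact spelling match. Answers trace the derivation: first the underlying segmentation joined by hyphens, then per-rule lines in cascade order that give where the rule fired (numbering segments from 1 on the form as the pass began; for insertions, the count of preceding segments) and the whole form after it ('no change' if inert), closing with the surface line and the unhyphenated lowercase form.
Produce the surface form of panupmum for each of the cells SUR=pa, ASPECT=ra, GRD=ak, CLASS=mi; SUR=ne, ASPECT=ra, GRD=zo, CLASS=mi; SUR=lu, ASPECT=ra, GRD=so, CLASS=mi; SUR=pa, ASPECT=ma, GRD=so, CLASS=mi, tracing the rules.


cell SUR=pa, ASPECT=ra, GRD=ak, CLASS=mi:
underlying: o-panupmum-ziv-eg-bp
1. 0 -> e / C _ C #: inserts after position(s) 15: opanupmumzivegbep
2. p -> b, s -> z / V _ V: fires at position(s) 2: obanupmumzivegbep
surface: obanupmumzivegbep

cell SUR=ne, ASPECT=ra, GRD=zo, CLASS=mi:
underlying: en-panupmum-ziv-zet-bp
1. 0 -> e / C _ C #: inserts after position(s) 17: enpanupmumzivzetbep
2. p -> b, s -> z / V _ V: no change
surface: enpanupmumzivzetbep

cell SUR=lu, ASPECT=ra, GRD=so, CLASS=mi:
underlying: ra-panupmum-ziv-gb-bp
1. 0 -> e / C _ C #: inserts after position(s) 16: rapanupmumzivgbbep
2. p -> b, s -> z / V _ V: fires at position(s) 3: rabanupmumzivgbbep
surface: rabanupmumzivgbbep

cell SUR=pa, ASPECT=ma, GRD=so, CLASS=mi:
underlying: ra-panupmum-ziv-eg-zo
1. 0 -> e / C _ C #: no change
2. p -> b, s -> z / V _ V: fires at position(s) 3: rabanupmumzivegzo
surface: rabanupmumzivegzo


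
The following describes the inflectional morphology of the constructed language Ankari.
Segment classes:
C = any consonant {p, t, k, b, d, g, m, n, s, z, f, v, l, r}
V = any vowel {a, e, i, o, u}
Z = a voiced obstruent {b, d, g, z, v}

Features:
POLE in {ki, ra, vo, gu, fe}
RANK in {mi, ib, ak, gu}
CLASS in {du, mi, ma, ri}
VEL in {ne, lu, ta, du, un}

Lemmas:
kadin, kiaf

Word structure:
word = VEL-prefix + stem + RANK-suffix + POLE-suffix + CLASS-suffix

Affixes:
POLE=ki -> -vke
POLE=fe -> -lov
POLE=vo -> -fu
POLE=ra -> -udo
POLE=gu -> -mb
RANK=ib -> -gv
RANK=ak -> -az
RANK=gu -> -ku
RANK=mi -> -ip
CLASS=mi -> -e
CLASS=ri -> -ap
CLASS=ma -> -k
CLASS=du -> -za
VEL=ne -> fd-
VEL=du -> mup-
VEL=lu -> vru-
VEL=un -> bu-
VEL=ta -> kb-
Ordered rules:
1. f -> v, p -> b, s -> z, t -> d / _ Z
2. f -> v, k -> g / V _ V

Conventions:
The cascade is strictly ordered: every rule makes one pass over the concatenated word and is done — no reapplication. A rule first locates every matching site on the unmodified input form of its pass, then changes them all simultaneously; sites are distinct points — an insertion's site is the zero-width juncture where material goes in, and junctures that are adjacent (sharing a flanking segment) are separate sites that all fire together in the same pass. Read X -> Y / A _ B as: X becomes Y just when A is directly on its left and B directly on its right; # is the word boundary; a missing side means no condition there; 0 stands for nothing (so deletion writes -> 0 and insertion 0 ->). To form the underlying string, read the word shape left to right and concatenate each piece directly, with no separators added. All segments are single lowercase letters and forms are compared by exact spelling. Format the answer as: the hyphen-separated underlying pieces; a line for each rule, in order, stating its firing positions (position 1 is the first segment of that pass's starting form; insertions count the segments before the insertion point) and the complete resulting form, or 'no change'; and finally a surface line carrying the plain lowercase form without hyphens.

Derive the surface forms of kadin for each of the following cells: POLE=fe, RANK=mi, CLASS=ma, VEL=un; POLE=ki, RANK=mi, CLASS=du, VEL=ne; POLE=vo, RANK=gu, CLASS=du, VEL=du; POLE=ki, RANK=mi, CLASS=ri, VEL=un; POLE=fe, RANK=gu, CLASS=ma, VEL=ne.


cell POLE=fe, RANK=mi, CLASS=ma, VEL=un:
underlying: bu-kadin-ip-lov-k
1. f -> v, p -> b, s -> z, t -> d / _ Z: no change
2. f -> v, k -> g / V _ V: fires at position(s) 3: bugadiniplovk
surface: bugadiniplovk

cell POLE=ki, RANK=mi, CLASS=du, VEL=ne:
underlying: fd-kadin-ip-vke-za
1. f -> v, p -> b, s -> z, t -> d / _ Z: fires at position(s) 1, 9: vdkadinibvkeza
2. f -> v, k -> g / V _ V: no change
surface: vdkadinibvkeza

cell POLE=vo, RANK=gu, CLASS=du, VEL=du:
underlying: mup-kadin-ku-fu-za
1. f -> v, p -> b, s -> z, t -> d / _ Z: no change
2. f -> v, k -> g / V _ V: fires at position(s) 11: mupkadinkuvuza
surface: mupkadinkuvuza

cell POLE=ki, RANK=mi, CLASS=ri, VEL=un:
underlying: bu-kadin-ip-vke-ap
1. f -> v, p -> b, s -> z, t -> d / _ Z: fires at position(s) 9: bukadinibvkeap
2. f -> v, k -> g / V _ V: fires at position(s) 3: bugadinibvkeap
surface: bugadinibvkeap

cell POLE=fe, RANK=gu, CLASS=ma, VEL=ne:
underlying: fd-kadin-ku-lov-k
1. f -> v, p -> b, s -> z, t -> d / _ Z: fires at position(s) 1: vdkadinkulovk
2. f -> v, k -> g / V _ V: no change
surface: vdkadinkulovk


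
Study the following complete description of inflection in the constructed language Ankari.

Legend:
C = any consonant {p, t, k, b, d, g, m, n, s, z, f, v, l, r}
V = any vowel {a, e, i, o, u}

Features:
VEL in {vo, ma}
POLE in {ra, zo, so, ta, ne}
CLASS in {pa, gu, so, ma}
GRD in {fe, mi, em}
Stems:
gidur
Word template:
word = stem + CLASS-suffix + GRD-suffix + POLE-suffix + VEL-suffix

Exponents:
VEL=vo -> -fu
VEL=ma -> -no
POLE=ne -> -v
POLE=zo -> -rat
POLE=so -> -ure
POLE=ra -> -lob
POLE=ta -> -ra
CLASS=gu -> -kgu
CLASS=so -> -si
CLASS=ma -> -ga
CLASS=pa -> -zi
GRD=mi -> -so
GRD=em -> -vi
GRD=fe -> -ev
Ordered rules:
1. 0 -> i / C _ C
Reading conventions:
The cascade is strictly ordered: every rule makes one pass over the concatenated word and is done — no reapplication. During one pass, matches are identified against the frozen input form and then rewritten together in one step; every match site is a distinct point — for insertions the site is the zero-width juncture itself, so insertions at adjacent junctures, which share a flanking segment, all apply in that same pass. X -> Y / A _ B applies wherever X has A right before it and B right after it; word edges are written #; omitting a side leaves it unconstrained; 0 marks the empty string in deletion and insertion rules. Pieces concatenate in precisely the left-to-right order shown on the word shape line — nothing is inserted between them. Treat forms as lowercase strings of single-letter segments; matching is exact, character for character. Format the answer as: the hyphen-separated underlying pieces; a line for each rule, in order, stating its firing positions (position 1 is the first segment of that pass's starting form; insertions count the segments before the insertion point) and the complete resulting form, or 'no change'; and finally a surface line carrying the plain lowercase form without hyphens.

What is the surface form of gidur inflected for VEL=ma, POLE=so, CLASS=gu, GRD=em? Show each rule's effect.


underlying: gidur-kgu-vi-ure-no
1. 0 -> i / C _ C: inserts after position(s) 5, 6: gidurikiguviureno
surface: gidurikiguviureno


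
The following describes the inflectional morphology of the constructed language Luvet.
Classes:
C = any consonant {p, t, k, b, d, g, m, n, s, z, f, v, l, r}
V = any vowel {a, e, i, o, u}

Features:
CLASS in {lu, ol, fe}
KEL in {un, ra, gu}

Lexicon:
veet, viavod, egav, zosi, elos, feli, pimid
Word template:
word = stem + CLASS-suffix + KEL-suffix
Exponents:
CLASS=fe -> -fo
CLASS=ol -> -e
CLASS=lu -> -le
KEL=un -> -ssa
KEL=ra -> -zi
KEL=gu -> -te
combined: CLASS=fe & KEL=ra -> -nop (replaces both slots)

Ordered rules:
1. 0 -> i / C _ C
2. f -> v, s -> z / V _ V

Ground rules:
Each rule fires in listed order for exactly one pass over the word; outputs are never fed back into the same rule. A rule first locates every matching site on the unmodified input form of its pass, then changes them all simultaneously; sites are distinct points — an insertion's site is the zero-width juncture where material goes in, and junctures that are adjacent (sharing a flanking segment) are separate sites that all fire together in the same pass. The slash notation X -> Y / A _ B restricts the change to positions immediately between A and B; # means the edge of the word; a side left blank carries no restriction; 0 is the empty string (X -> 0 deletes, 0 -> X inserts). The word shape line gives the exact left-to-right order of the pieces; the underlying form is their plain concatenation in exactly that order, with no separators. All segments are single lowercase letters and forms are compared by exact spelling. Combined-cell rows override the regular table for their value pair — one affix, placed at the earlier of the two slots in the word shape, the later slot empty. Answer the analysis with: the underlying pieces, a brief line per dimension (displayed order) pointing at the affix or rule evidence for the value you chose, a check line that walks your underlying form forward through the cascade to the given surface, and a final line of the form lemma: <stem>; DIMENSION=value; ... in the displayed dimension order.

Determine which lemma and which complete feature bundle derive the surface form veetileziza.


underlying: veet-le-ssa
CLASS=lu - signalled by the affix -le
KEL=un - signalled by the affix -ssa
check: veetlessa -> veetilesisa -> veetileziza
lemma: veet; CLASS=lu; KEL=un


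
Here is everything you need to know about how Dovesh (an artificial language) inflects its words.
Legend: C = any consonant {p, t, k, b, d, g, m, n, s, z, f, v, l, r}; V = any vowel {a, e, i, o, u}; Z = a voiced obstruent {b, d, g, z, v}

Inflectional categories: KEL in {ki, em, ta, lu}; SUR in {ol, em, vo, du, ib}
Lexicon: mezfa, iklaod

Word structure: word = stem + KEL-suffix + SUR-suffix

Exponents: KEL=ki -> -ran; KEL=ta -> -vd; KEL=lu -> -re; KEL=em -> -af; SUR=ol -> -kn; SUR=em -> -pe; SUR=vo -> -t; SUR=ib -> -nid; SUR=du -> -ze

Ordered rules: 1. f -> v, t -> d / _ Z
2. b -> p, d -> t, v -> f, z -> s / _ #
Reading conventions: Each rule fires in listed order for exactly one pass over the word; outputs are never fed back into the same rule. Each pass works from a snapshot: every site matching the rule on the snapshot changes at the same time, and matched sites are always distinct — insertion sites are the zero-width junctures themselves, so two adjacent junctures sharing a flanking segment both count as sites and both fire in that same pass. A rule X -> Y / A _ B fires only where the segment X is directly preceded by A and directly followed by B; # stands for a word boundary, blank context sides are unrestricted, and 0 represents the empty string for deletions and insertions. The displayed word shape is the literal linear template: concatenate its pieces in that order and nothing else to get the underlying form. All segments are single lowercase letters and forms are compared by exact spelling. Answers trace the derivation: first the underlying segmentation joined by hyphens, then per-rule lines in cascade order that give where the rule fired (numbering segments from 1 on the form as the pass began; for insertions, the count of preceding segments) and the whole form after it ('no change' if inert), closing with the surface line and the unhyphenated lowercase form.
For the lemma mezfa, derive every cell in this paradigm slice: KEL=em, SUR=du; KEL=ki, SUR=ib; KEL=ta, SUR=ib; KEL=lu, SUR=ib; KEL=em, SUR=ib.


cell KEL=em, SUR=du:
underlying: mezfa-af-ze
1. f -> v, t -> d / _ Z: fires at position(s) 7: mezfaavze
2. b -> p, d -> t, v -> f, z -> s / _ #: no change
surface: mezfaavze

cell KEL=ki, SUR=ib:
underlying: mezfa-ran-nid
1. f -> v, t -> d / _ Z: no change
2. b -> p, d -> t, v -> f, z -> s / _ #: fires at position(s) 11: mezfarannit
surface: mezfarannit

cell KEL=ta, SUR=ib:
underlying: mezfa-vd-nid
1. f -> v, t -> d / _ Z: no change
2. b -> p, d -> t, v -> f, z -> s / _ #: fires at position(s) 10: mezfavdnit
surface: mezfavdnit

cell KEL=lu, SUR=ib:
underlying: mezfa-re-nid
1. f -> v, t -> d / _ Z: no change
2. b -> p, d -> t, v -> f, z -> s / _ #: fires at position(s) 10: mezfarenit
surface: mezfarenit

cell KEL=em, SUR=ib:
underlying: mezfa-af-nid
1. f -> v, t -> d / _ Z: no change
2. b -> p, d -> t, v -> f, z -> s / _ #: fires at position(s) 10: mezfaafnit
surface: mezfaafnit


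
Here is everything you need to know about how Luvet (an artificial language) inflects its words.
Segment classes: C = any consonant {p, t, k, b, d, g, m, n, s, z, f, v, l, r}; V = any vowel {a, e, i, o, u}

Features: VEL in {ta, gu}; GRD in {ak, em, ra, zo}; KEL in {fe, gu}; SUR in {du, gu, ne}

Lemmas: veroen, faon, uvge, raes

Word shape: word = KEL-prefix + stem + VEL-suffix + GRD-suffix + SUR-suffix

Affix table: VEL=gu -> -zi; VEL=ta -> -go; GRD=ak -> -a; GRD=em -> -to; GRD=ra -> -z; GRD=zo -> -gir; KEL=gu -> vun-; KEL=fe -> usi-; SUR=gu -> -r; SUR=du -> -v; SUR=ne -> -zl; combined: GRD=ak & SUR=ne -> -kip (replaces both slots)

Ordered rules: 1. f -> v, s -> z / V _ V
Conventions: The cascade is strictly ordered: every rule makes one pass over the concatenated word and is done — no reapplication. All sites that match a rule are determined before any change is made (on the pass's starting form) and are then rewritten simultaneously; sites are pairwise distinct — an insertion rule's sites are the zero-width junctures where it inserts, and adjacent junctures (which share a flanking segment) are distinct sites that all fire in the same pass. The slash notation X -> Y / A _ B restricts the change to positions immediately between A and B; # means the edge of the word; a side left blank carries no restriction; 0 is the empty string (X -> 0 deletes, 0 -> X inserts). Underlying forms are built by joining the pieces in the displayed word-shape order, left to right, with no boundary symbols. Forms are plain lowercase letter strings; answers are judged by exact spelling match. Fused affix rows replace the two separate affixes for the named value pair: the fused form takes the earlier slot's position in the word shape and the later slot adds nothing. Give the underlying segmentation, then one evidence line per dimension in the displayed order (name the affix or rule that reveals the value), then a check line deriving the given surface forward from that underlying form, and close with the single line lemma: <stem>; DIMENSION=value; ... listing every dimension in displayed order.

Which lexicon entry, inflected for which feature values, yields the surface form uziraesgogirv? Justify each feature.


underlying: usi-raes-go-gir-v
VEL=ta - signalled by the affix -go
GRD=zo - signalled by the affix -gir
KEL=fe - signalled by the affix usi-
SUR=du - signalled by the affix -v
check: usiraesgogirv -> uziraesgogirv
lemma: raes; VEL=ta; GRD=zo; KEL=fe; SUR=du


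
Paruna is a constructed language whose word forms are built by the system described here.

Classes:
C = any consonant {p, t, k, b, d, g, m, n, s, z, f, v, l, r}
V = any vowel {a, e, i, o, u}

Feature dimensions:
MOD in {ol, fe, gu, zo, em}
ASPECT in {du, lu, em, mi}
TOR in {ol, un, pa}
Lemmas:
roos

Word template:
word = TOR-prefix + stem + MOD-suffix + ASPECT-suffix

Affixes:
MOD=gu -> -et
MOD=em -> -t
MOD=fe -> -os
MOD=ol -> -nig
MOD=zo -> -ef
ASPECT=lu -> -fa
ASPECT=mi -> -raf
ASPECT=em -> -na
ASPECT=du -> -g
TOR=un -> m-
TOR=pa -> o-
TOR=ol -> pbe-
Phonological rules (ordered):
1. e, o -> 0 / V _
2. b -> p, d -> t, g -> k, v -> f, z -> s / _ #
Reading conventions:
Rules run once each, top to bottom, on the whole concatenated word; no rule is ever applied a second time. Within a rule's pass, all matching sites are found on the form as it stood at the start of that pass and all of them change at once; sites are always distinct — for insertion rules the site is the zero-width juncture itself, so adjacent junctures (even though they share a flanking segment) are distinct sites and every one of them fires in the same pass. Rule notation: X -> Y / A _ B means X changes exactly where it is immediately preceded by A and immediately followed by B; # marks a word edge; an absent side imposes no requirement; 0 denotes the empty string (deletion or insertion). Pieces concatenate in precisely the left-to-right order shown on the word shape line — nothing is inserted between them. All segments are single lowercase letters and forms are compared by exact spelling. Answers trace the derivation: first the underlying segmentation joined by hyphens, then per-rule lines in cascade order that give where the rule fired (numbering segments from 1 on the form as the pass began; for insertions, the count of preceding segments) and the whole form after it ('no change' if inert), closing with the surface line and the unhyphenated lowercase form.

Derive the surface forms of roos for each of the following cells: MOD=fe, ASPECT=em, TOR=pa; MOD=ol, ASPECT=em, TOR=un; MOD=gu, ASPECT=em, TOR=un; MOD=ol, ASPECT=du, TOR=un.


cell MOD=fe, ASPECT=em, TOR=pa:
underlying: o-roos-os-na
1. e, o -> 0 / V _: fires at position(s) 4: orososna
2. b -> p, d -> t, g -> k, v -> f, z -> s / _ #: no change
surface: orososna

cell MOD=ol, ASPECT=em, TOR=un:
underlying: m-roos-nig-na
1. e, o -> 0 / V _: fires at position(s) 4: mrosnigna
2. b -> p, d -> t, g -> k, v -> f, z -> s / _ #: no change
surface: mrosnigna

cell MOD=gu, ASPECT=em, TOR=un:
underlying: m-roos-et-na
1. e, o -> 0 / V _: fires at position(s) 4: mrosetna
2. b -> p, d -> t, g -> k, v -> f, z -> s / _ #: no change
surface: mrosetna

cell MOD=ol, ASPECT=du, TOR=un:
underlying: m-roos-nig-g
1. e, o -> 0 / V _: fires at position(s) 4: mrosnigg
2. b -> p, d -> t, g -> k, v -> f, z -> s / _ #: fires at position(s) 8: mrosnigk
surface: mrosnigk


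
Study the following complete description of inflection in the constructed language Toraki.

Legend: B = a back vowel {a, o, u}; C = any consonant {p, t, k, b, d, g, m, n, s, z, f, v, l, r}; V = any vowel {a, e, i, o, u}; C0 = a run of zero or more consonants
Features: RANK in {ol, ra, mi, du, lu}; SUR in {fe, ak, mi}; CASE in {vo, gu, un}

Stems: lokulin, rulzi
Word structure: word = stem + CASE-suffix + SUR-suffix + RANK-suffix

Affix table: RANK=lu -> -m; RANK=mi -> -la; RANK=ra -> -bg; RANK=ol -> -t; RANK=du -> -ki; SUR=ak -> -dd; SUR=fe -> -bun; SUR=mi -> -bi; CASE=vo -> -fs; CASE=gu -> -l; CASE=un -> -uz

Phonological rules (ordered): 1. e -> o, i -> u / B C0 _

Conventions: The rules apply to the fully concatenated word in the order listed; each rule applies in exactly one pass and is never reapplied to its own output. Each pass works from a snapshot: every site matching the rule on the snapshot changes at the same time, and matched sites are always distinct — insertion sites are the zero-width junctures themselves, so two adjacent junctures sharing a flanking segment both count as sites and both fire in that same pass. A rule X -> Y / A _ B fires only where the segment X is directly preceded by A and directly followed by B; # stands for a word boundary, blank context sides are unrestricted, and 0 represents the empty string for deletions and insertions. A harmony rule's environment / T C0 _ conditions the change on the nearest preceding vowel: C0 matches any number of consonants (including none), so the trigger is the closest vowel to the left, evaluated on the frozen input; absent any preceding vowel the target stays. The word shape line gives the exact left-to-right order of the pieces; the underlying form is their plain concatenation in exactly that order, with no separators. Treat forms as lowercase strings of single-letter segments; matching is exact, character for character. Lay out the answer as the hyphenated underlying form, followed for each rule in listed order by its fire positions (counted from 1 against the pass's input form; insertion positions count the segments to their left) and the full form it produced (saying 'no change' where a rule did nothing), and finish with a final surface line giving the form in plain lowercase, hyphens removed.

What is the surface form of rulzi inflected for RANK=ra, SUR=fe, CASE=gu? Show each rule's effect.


underlying: rulzi-l-bun-bg
1. e -> o, i -> u / B C0 _: fires at position(s) 5: rulzulbunbg
surface: rulzulbunbg


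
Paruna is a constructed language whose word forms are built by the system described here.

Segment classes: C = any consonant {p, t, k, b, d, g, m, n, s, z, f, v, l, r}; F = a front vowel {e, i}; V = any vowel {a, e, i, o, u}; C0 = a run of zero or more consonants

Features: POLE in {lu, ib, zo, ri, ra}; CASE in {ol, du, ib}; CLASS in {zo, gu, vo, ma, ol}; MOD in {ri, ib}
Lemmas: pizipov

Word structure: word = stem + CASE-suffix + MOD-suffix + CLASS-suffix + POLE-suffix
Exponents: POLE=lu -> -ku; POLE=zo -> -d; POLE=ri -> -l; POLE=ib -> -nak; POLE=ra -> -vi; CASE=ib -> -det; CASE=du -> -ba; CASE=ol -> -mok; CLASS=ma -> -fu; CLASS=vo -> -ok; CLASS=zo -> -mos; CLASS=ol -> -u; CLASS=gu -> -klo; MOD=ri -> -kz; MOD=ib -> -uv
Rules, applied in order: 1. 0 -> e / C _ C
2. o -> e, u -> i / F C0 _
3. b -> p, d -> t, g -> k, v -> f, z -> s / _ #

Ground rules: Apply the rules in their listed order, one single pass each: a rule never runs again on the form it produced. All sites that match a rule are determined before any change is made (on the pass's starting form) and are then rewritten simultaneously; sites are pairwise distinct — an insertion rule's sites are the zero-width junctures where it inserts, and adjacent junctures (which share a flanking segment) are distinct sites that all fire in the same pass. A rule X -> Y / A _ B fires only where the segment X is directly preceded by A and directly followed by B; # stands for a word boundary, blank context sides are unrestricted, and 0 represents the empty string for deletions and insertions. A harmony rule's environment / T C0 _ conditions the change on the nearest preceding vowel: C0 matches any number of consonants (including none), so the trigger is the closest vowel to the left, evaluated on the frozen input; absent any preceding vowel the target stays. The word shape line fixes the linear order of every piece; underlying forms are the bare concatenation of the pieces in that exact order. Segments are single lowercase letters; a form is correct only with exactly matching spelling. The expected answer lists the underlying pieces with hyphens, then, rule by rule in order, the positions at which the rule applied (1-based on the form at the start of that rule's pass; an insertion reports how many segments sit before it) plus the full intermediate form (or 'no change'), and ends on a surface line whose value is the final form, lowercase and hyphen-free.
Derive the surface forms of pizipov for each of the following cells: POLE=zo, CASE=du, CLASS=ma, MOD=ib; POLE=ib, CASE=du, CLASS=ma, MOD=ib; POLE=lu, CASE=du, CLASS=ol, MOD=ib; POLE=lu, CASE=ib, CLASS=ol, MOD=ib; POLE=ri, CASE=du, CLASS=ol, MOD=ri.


cell POLE=zo, CASE=du, CLASS=ma, MOD=ib:
underlying: pizipov-ba-uv-fu-d
1. 0 -> e / C _ C: inserts after position(s) 7, 11: pizipovebauvefud
2. o -> e, u -> i / F C0 _: fires at position(s) 6, 15: pizipevebauvefid
3. b -> p, d -> t, g -> k, v -> f, z -> s / _ #: fires at position(s) 16: pizipevebauvefit
surface: pizipevebauvefit

cell POLE=ib, CASE=du, CLASS=ma, MOD=ib:
underlying: pizipov-ba-uv-fu-nak
1. 0 -> e / C _ C: inserts after position(s) 7, 11: pizipovebauvefunak
2. o -> e, u -> i / F C0 _: fires at position(s) 6, 15: pizipevebauvefinak
3. b -> p, d -> t, g -> k, v -> f, z -> s / _ #: no change
surface: pizipevebauvefinak

cell POLE=lu, CASE=du, CLASS=ol, MOD=ib:
underlying: pizipov-ba-uv-u-ku
1. 0 -> e / C _ C: inserts after position(s) 7: pizipovebauvuku
2. o -> e, u -> i / F C0 _: fires at position(s) 6: pizipevebauvuku
3. b -> p, d -> t, g -> k, v -> f, z -> s / _ #: no change
surface: pizipevebauvuku

cell POLE=lu, CASE=ib, CLASS=ol, MOD=ib:
underlying: pizipov-det-uv-u-ku
1. 0 -> e / C _ C: inserts after position(s) 7: pizipovedetuvuku
2. o -> e, u -> i / F C0 _: fires at position(s) 6, 12: pizipevedetivuku
3. b -> p, d -> t, g -> k, v -> f, z -> s / _ #: no change
surface: pizipevedetivuku

cell POLE=ri, CASE=du, CLASS=ol, MOD=ri:
underlying: pizipov-ba-kz-u-l
1. 0 -> e / C _ C: inserts after position(s) 7, 10: pizipovebakezul
2. o -> e, u -> i / F C0 _: fires at position(s) 6, 14: pizipevebakezil
3. b -> p, d -> t, g -> k, v -> f, z -> s / _ #: no change
surface: pizipevebakezil


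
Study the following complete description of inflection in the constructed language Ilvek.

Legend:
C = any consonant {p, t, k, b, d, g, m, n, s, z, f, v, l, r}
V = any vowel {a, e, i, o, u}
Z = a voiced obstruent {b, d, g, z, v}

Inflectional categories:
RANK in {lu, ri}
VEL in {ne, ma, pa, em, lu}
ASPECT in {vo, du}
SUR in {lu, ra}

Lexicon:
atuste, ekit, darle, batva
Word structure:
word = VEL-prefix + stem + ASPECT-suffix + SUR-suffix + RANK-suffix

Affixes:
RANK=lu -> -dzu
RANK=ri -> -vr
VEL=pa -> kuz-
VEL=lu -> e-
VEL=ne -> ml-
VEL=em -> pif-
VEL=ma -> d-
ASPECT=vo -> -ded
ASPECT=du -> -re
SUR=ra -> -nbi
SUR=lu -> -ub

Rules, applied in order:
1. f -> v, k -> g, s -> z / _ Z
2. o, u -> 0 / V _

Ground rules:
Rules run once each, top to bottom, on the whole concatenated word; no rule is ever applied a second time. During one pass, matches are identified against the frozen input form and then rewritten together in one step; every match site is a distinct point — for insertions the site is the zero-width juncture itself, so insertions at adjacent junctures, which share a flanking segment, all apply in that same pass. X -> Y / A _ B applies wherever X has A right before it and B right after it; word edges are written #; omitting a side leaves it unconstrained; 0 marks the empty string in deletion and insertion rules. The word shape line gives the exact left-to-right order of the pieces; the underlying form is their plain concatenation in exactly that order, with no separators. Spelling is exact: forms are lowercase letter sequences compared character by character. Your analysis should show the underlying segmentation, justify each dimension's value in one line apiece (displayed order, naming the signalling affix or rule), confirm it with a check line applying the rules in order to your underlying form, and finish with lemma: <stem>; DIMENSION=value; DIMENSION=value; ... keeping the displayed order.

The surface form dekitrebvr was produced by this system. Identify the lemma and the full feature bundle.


underlying: d-ekit-re-ub-vr
RANK=ri - signalled by the affix -vr
VEL=ma - signalled by the affix d-
ASPECT=du - signalled by the affix -re
SUR=lu - signalled by the affix -ub
check: dekitreubvr -> dekitreubvr -> dekitrebvr
lemma: ekit; RANK=ri; VEL=ma; ASPECT=du; SUR=lu


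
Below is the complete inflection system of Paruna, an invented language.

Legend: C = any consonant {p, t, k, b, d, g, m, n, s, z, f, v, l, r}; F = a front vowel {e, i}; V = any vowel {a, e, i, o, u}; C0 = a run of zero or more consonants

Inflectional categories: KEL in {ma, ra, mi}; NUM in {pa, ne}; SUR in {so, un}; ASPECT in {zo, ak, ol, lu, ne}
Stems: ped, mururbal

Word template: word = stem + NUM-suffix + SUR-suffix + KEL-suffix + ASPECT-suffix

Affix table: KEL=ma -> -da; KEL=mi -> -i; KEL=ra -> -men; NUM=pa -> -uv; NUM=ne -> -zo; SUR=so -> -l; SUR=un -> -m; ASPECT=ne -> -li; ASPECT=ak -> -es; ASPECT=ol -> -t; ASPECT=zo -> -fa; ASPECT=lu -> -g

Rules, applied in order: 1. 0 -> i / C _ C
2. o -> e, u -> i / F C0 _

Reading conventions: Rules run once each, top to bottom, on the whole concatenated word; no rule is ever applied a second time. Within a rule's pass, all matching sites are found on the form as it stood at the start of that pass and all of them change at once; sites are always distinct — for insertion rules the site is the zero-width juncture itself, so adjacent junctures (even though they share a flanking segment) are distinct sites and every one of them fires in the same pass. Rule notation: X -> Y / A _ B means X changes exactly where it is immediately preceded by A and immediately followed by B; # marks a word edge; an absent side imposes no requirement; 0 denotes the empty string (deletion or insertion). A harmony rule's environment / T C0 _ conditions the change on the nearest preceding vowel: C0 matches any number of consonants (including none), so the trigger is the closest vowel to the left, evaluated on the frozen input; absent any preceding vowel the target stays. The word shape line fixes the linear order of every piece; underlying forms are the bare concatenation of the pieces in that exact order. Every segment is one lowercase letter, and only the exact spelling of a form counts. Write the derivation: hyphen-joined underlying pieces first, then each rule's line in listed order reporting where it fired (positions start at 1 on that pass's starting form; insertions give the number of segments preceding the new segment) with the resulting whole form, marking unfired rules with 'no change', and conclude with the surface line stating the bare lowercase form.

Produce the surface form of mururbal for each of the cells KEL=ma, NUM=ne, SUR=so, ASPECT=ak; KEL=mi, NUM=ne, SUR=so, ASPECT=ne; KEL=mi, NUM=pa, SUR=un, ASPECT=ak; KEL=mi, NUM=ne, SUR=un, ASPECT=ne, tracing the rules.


cell KEL=ma, NUM=ne, SUR=so, ASPECT=ak:
underlying: mururbal-zo-l-da-es
1. 0 -> i / C _ C: inserts after position(s) 5, 8, 11: mururibalizolidaes
2. o -> e, u -> i / F C0 _: fires at position(s) 12: mururibalizelidaes
surface: mururibalizelidaes

cell KEL=mi, NUM=ne, SUR=so, ASPECT=ne:
underlying: mururbal-zo-l-i-li
1. 0 -> i / C _ C: inserts after position(s) 5, 8: mururibalizolili
2. o -> e, u -> i / F C0 _: fires at position(s) 12: mururibalizelili
surface: mururibalizelili

cell KEL=mi, NUM=pa, SUR=un, ASPECT=ak:
underlying: mururbal-uv-m-i-es
1. 0 -> i / C _ C: inserts after position(s) 5, 10: mururibaluvimies
2. o -> e, u -> i / F C0 _: no change
surface: mururibaluvimies

cell KEL=mi, NUM=ne, SUR=un, ASPECT=ne:
underlying: mururbal-zo-m-i-li
1. 0 -> i / C _ C: inserts after position(s) 5, 8: mururibalizomili
2. o -> e, u -> i / F C0 _: fires at position(s) 12: mururibalizemili
surface: mururibalizemili


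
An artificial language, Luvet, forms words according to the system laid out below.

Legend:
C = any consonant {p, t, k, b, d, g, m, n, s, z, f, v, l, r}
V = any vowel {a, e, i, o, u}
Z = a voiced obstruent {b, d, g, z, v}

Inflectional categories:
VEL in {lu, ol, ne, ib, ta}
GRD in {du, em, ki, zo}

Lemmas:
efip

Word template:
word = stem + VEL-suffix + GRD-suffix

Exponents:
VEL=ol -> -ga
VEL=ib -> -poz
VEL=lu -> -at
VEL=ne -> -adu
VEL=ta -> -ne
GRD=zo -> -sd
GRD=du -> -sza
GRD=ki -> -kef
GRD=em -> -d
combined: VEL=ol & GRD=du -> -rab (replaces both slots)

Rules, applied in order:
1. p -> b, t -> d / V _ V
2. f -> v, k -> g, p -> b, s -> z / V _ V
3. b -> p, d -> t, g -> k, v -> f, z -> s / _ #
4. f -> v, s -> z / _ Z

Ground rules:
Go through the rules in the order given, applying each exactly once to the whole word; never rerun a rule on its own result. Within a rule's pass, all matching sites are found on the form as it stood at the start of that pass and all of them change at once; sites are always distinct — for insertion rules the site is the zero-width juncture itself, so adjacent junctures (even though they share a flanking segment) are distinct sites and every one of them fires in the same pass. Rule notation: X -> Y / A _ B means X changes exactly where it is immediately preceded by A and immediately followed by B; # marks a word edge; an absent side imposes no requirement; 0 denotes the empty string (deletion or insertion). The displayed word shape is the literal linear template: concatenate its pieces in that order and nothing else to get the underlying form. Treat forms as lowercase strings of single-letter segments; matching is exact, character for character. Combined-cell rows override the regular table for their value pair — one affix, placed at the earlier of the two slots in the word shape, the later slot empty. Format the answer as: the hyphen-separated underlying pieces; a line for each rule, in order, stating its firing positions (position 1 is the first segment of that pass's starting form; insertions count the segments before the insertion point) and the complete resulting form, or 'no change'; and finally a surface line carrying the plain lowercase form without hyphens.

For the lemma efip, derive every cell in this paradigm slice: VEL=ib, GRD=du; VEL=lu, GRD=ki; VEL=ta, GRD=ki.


cell VEL=ib, GRD=du:
underlying: efip-poz-sza
1. p -> b, t -> d / V _ V: no change
2. f -> v, k -> g, p -> b, s -> z / V _ V: fires at position(s) 2: evippozsza
3. b -> p, d -> t, g -> k, v -> f, z -> s / _ #: no change
4. f -> v, s -> z / _ Z: fires at position(s) 8: evippozzza
surface: evippozzza

cell VEL=lu, GRD=ki:
underlying: efip-at-kef
1. p -> b, t -> d / V _ V: fires at position(s) 4: efibatkef
2. f -> v, k -> g, p -> b, s -> z / V _ V: fires at position(s) 2: evibatkef
3. b -> p, d -> t, g -> k, v -> f, z -> s / _ #: no change
4. f -> v, s -> z / _ Z: no change
surface: evibatkef

cell VEL=ta, GRD=ki:
underlying: efip-ne-kef
1. p -> b, t -> d / V _ V: no change
2. f -> v, k -> g, p -> b, s -> z / V _ V: fires at position(s) 2, 7: evipnegef
3. b -> p, d -> t, g -> k, v -> f, z -> s / _ #: no change
4. f -> v, s -> z / _ Z: no change
surface: evipnegef


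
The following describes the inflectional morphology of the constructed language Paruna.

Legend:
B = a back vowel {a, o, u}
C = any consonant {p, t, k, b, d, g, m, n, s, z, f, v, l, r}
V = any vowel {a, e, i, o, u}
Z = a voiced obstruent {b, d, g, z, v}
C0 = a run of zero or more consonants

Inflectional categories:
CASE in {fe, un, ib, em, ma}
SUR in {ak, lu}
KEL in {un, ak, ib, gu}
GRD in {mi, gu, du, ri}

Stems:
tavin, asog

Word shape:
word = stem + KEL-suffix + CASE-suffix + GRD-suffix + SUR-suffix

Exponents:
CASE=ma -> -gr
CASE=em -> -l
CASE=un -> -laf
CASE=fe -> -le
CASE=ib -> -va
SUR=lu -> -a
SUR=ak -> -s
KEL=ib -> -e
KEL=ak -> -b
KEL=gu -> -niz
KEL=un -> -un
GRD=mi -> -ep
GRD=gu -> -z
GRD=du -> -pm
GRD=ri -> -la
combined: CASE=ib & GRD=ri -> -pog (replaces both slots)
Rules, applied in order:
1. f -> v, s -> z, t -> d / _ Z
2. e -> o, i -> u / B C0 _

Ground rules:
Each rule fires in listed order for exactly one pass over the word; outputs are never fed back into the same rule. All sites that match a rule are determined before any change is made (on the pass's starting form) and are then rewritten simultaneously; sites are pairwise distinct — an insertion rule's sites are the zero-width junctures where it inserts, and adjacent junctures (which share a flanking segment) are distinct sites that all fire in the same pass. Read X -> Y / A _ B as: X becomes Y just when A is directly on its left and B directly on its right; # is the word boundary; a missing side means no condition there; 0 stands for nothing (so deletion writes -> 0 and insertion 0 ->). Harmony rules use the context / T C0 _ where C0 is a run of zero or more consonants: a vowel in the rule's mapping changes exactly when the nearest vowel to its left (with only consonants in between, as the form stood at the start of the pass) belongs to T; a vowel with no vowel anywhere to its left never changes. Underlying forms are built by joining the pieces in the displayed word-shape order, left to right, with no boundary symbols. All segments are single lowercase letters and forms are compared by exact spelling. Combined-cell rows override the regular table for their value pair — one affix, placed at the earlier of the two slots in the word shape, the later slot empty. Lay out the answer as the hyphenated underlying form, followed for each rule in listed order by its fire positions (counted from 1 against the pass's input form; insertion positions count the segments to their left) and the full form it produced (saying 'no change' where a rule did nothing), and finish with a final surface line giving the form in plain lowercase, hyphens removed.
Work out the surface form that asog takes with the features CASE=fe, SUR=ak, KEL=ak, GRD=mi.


underlying: asog-b-le-ep-s
1. f -> v, s -> z, t -> d / _ Z: no change
2. e -> o, i -> u / B C0 _: fires at position(s) 7: asogbloeps
surface: asogbloeps


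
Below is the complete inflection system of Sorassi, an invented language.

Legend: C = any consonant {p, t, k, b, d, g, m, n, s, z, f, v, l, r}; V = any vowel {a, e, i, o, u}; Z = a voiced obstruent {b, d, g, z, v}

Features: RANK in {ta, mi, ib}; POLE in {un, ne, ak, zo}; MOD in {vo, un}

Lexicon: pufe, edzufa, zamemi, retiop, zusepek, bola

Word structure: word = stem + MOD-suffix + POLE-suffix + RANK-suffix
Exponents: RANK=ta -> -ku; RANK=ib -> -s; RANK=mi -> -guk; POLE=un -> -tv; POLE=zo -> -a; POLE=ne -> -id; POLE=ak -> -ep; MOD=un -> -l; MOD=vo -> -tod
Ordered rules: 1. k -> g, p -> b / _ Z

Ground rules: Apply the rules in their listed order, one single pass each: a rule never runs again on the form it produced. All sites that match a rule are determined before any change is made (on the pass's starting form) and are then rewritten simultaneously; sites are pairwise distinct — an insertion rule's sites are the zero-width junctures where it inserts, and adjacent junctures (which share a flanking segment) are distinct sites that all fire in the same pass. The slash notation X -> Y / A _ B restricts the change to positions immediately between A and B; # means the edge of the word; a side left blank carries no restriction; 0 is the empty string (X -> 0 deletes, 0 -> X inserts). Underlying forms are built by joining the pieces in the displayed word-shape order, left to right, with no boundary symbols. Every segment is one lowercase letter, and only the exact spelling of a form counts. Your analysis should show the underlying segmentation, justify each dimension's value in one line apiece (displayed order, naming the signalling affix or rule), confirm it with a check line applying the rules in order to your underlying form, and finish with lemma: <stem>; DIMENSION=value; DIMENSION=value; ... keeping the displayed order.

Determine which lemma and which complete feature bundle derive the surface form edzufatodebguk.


underlying: edzufa-tod-ep-guk
RANK=mi - signalled by the affix -guk
POLE=ak - signalled by the affix -ep
MOD=vo - signalled by the affix -tod
check: edzufatodepguk -> edzufatodebguk
lemma: edzufa; RANK=mi; POLE=ak; MOD=vo
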